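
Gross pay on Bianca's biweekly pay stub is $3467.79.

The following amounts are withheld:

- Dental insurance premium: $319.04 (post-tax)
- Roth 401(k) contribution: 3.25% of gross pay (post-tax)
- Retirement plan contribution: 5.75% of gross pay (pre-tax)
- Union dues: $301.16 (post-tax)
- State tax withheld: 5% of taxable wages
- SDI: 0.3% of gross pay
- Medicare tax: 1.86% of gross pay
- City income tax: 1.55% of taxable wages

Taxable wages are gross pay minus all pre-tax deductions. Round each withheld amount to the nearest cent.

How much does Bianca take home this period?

$2246.51

Retirement plan contribution: $3467.79 × 0.0575 = $199.40
Taxable wages = $3467.79 − $199.40 = $3268.39
City income tax: $3268.39 × 0.0155 = $50.66
State tax withheld: $3268.39 × 0.05 = $163.42
Medicare tax: $3467.79 × 0.0186 = $64.50
SDI: $3467.79 × 0.003 = $10.40
Dental insurance premium: $319.04
Roth 401(k) contribution: $3467.79 × 0.0325 = $112.70
Union dues: $301.16
Total deductions = $199.40 + $50.66 + $163.42 + $64.50 + $10.40 + $319.04 + $112.70 + $301.16 = $1221.28
Net pay = $3467.79 − $1221.28 = $2246.51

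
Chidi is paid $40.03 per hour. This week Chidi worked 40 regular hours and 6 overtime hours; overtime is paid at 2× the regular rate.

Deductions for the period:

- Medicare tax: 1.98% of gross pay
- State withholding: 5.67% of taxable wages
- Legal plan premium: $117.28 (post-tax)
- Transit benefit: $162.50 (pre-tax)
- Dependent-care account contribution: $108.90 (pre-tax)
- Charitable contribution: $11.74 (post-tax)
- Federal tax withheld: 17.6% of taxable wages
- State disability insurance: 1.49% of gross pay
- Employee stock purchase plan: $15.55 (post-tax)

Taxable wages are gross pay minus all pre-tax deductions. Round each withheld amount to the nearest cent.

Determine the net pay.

$1,172.13

Regular pay: 40 × $40.03 = $1,601.20
Overtime pay: 6 × $40.03 × 2 = $480.36
Gross pay = $1,601.20 + $480.36 = $2,081.56
Dependent-care account contribution: $108.90
Transit benefit: $162.50
Pre-tax total = $108.90 + $162.50 = $271.40
Taxable wages = $2,081.56 − $271.40 = $1,810.16
State withholding: $1,810.16 × 0.0567 = $102.64
Federal tax withheld: $1,810.16 × 0.176 = $318.59
State disability insurance: $2,081.56 × 0.0149 = $31.02
Medicare tax: $2,081.56 × 0.0198 = $41.21
Legal plan premium: $117.28
Employee stock purchase plan: $15.55
Charitable contribution: $11.74
Total deductions = $108.90 + $162.50 + $102.64 + $318.59 + $31.02 + $41.21 + $117.28 + $15.55 + $11.74 = $909.43
Net pay = $2,081.56 − $909.43 = $1,172.13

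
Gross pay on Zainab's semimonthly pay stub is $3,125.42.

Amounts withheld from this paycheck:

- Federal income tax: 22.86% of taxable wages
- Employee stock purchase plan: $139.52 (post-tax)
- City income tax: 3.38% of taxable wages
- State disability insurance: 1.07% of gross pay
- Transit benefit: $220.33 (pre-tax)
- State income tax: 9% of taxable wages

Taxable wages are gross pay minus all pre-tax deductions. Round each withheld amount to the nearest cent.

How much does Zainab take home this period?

$1,708.38

Transit benefit: $220.33
Taxable wages = $3,125.42 − $220.33 = $2,905.09
City income tax: $2,905.09 × 0.0338 = $98.19
Federal income tax: $2,905.09 × 0.2286 = $664.10
State income tax: $2,905.09 × 0.09 = $261.46
State disability insurance: $3,125.42 × 0.0107 = $33.44
Employee stock purchase plan: $139.52
Total deductions = $220.33 + $98.19 + $664.10 + $261.46 + $33.44 + $139.52 = $1,417.04
Net pay = $3,125.42 − $1,417.04 = $1,708.38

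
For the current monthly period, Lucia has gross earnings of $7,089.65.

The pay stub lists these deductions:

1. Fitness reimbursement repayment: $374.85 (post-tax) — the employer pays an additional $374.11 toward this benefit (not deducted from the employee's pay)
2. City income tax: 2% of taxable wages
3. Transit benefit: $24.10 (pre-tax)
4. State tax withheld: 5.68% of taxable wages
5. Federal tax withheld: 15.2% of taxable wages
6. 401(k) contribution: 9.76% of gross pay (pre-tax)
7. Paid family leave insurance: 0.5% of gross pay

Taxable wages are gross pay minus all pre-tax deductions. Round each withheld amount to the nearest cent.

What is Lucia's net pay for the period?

$4,505.02

401(k) contribution: $7,089.65 × 0.0976 = $691.95
Transit benefit: $24.10
Pre-tax total = $691.95 + $24.10 = $716.05
Taxable wages = $7,089.65 − $716.05 = $6,373.60
State tax withheld: $6,373.60 × 0.0568 = $362.02
Federal tax withheld: $6,373.60 × 0.152 = $968.79
City income tax: $6,373.60 × 0.02 = $127.47
Paid family leave insurance: $7,089.65 × 0.005 = $35.45
Fitness reimbursement repayment: $374.85
(Employer's $374.11 toward fitness reimbursement repayment is not withheld from the employee.)
Total deductions = $691.95 + $24.10 + $362.02 + $968.79 + $127.47 + $35.45 + $374.85 = $2,584.63
Net pay = $7,089.65 − $2,584.63 = $4,505.02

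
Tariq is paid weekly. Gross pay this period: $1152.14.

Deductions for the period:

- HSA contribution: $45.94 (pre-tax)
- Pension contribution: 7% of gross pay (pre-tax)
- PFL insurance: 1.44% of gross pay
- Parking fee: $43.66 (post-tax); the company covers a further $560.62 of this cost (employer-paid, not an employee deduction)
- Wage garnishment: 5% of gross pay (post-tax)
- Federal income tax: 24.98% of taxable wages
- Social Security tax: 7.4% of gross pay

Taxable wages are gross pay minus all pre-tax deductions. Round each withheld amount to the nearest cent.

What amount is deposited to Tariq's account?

$566.25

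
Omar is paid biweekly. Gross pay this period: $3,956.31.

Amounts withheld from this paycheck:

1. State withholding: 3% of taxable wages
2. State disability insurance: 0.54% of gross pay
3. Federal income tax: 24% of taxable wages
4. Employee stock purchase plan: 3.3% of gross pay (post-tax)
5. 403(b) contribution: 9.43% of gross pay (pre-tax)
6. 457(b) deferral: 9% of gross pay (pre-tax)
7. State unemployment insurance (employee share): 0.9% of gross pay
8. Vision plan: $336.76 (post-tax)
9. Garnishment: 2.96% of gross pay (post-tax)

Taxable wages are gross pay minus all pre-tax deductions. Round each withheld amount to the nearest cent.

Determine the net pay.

$1,714.43

457(b) deferral: $3,956.31 × 0.09 = $356.07
403(b) contribution: $3,956.31 × 0.0943 = $373.08
Pre-tax total = $356.07 + $373.08 = $729.15
Taxable wages = $3,956.31 − $729.15 = $3,227.16
State withholding: $3,227.16 × 0.03 = $96.81
Federal income tax: $3,227.16 × 0.24 = $774.52
State unemployment insurance (employee share): $3,956.31 × 0.009 = $35.61
State disability insurance: $3,956.31 × 0.0054 = $21.36
Employee stock purchase plan: $3,956.31 × 0.033 = $130.56
Garnishment: $3,956.31 × 0.0296 = $117.11
Vision plan: $336.76
Total deductions = $356.07 + $373.08 + $96.81 + $774.52 + $35.61 + $21.36 + $130.56 + $117.11 + $336.76 = $2,241.88
Net pay = $3,956.31 − $2,241.88 = $1,714.43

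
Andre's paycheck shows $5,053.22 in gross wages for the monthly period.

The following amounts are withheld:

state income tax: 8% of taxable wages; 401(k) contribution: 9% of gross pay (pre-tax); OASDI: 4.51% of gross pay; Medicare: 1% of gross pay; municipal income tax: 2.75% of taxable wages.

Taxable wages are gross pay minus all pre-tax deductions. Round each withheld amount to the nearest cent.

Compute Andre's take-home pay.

401(k) contribution: $5,053.22 × 0.09 = $454.79
Taxable wages = $5,053.22 − $454.79 = $4,598.43
State income tax: $4,598.43 × 0.08 = $367.87
Municipal income tax: $4,598.43 × 0.0275 = $126.46
Medicare: $5,053.22 × 0.01 = $50.53
OASDI: $5,053.22 × 0.0451 = $227.90
Total deductions = $454.79 + $367.87 + $126.46 + $50.53 + $227.90 = $1,227.55
Net pay = $5,053.22 − $1,227.55 = $3,825.67

$3,825.67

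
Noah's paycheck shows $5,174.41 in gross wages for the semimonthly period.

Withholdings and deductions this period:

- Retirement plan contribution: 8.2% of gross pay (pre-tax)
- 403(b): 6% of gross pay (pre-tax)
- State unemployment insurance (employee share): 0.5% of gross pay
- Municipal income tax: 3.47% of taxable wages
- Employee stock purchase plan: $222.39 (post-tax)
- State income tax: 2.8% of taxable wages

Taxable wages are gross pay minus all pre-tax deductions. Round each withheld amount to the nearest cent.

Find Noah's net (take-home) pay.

$3,913.02

403(b): $5,174.41 × 0.06 = $310.46
Retirement plan contribution: $5,174.41 × 0.082 = $424.30
Pre-tax total = $310.46 + $424.30 = $734.76
Taxable wages = $5,174.41 − $734.76 = $4,439.65
Municipal income tax: $4,439.65 × 0.0347 = $154.06
State income tax: $4,439.65 × 0.028 = $124.31
State unemployment insurance (employee share): $5,174.41 × 0.005 = $25.87
Employee stock purchase plan: $222.39
Total deductions = $310.46 + $424.30 + $154.06 + $124.31 + $25.87 + $222.39 = $1,261.39
Net pay = $5,174.41 − $1,261.39 = $3,913.02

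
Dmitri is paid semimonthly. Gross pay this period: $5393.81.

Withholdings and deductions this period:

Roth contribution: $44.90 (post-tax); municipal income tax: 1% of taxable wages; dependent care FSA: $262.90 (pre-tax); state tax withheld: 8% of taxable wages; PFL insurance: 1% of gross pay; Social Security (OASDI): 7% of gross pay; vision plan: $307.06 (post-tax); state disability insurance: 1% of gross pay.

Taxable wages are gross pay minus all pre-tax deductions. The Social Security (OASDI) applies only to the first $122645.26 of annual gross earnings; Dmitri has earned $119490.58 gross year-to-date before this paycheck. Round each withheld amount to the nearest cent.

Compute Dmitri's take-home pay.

$3988.46

Dependent care FSA: $262.90
Taxable wages = $5393.81 − $262.90 = $5130.91
State tax withheld: $5130.91 × 0.08 = $410.47
Municipal income tax: $5130.91 × 0.01 = $51.31
Social Security (OASDI): only $122645.26 − $119490.58 = $3154.68 of this check is subject → $3154.68 × 0.07 = $220.83
PFL insurance: $5393.81 × 0.01 = $53.94
State disability insurance: $5393.81 × 0.01 = $53.94
Vision plan: $307.06
Roth contribution: $44.90
Total deductions = $262.90 + $410.47 + $51.31 + $220.83 + $53.94 + $53.94 + $307.06 + $44.90 = $1405.35
Net pay = $5393.81 − $1405.35 = $3988.46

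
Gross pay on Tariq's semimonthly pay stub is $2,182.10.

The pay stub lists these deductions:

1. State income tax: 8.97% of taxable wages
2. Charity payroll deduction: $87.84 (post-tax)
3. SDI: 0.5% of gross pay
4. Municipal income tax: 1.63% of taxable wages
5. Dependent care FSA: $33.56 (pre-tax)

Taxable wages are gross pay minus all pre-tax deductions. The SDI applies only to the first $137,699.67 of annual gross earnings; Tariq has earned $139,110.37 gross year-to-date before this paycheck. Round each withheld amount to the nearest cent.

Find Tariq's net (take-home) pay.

$1,832.96

Dependent care FSA: $33.56
Taxable wages = $2,182.10 − $33.56 = $2,148.54
State income tax: $2,148.54 × 0.0897 = $192.72
Municipal income tax: $2,148.54 × 0.0163 = $35.02
SDI: annual cap $137,699.67 already reached (YTD $139,110.37), so $0.00
Charity payroll deduction: $87.84
Total deductions = $33.56 + $192.72 + $35.02 + $0.00 + $87.84 = $349.14
Net pay = $2,182.10 − $349.14 = $1,832.96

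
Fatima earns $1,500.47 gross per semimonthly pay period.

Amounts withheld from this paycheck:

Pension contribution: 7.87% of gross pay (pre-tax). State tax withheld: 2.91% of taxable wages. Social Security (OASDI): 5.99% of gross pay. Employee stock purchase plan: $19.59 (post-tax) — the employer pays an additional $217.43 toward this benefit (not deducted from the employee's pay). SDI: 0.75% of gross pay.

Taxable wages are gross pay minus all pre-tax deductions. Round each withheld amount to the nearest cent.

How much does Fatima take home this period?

$1,221.43

Pension contribution: $1,500.47 × 0.0787 = $118.09
Taxable wages = $1,500.47 − $118.09 = $1,382.38
State tax withheld: $1,382.38 × 0.0291 = $40.23
SDI: $1,500.47 × 0.0075 = $11.25
Social Security (OASDI): $1,500.47 × 0.0599 = $89.88
Employee stock purchase plan: $19.59
(Employer's $217.43 toward employee stock purchase plan is not withheld from the employee.)
Total deductions = $118.09 + $40.23 + $11.25 + $89.88 + $19.59 = $279.04
Net pay = $1,500.47 − $279.04 = $1,221.43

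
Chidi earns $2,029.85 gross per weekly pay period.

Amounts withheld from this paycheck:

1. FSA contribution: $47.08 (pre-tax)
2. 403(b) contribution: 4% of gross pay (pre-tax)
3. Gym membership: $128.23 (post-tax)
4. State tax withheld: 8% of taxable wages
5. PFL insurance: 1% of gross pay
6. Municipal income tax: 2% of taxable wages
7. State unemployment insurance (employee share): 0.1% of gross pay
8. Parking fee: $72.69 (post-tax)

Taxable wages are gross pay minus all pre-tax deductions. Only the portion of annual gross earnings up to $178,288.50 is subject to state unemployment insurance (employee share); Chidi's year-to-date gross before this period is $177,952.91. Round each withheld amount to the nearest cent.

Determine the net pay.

FSA contribution: $47.08
403(b) contribution: $2,029.85 × 0.04 = $81.19
Pre-tax total = $47.08 + $81.19 = $128.27
Taxable wages = $2,029.85 − $128.27 = $1,901.58
State tax withheld: $1,901.58 × 0.08 = $152.13
Municipal income tax: $1,901.58 × 0.02 = $38.03
State unemployment insurance (employee share): only $178,288.50 − $177,952.91 = $335.59 of this check is subject → $335.59 × 0.001 = $0.34
PFL insurance: $2,029.85 × 0.01 = $20.30
Parking fee: $72.69
Gym membership: $128.23
Total deductions = $47.08 + $81.19 + $152.13 + $38.03 + $0.34 + $20.30 + $72.69 + $128.23 = $539.99
Net pay = $2,029.85 − $539.99 = $1,489.86

$1,489.86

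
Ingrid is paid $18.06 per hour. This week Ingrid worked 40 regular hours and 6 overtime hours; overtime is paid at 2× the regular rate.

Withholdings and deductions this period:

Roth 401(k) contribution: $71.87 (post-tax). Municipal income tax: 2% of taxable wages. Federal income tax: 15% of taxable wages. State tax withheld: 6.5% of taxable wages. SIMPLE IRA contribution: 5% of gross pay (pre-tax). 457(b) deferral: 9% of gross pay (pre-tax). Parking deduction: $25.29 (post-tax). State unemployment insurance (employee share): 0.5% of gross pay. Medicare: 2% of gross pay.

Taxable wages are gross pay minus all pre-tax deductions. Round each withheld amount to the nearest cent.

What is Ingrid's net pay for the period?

$497.20

Regular pay: 40 × $18.06 = $722.40
Overtime pay: 6 × $18.06 × 2 = $216.72
Gross pay = $722.40 + $216.72 = $939.12
SIMPLE IRA contribution: $939.12 × 0.05 = $46.96
457(b) deferral: $939.12 × 0.09 = $84.52
Pre-tax total = $46.96 + $84.52 = $131.48
Taxable wages = $939.12 − $131.48 = $807.64
Federal income tax: $807.64 × 0.15 = $121.15
State tax withheld: $807.64 × 0.065 = $52.50
Municipal income tax: $807.64 × 0.02 = $16.15
State unemployment insurance (employee share): $939.12 × 0.005 = $4.70
Medicare: $939.12 × 0.02 = $18.78
Parking deduction: $25.29
Roth 401(k) contribution: $71.87
Total deductions = $46.96 + $84.52 + $121.15 + $52.50 + $16.15 + $4.70 + $18.78 + $25.29 + $71.87 = $441.92
Net pay = $939.12 − $441.92 = $497.20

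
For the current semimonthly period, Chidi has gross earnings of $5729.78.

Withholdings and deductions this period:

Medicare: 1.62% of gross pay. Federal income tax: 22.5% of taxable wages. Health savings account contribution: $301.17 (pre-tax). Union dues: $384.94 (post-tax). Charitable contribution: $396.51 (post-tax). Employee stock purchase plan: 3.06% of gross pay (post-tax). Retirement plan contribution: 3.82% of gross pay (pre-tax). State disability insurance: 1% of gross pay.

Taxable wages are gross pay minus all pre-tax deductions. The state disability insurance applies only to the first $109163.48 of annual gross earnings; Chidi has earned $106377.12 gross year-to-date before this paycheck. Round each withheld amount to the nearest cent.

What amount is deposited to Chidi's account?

$2960.08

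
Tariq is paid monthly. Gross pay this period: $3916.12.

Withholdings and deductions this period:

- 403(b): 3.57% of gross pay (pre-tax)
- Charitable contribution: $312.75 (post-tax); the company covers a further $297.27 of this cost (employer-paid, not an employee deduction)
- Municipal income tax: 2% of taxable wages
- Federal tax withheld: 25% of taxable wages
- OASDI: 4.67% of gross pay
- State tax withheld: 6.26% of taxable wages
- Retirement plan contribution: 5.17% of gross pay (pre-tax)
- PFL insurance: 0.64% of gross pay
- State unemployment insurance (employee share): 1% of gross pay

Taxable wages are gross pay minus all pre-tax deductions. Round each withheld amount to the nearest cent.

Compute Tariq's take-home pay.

$1825.34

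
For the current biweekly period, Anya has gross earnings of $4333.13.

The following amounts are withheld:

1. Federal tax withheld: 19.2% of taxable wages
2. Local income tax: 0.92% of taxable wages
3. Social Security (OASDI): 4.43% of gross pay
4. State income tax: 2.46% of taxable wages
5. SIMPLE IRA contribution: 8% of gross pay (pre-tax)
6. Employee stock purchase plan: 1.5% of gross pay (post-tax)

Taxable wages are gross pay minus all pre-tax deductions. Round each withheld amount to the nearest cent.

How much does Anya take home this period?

$2829.37

SIMPLE IRA contribution: $4333.13 × 0.08 = $346.65
Taxable wages = $4333.13 − $346.65 = $3986.48
State income tax: $3986.48 × 0.0246 = $98.07
Local income tax: $3986.48 × 0.0092 = $36.68
Federal tax withheld: $3986.48 × 0.192 = $765.40
Social Security (OASDI): $4333.13 × 0.0443 = $191.96
Employee stock purchase plan: $4333.13 × 0.015 = $65.00
Total deductions = $346.65 + $98.07 + $36.68 + $765.40 + $191.96 + $65.00 = $1503.76
Net pay = $4333.13 − $1503.76 = $2829.37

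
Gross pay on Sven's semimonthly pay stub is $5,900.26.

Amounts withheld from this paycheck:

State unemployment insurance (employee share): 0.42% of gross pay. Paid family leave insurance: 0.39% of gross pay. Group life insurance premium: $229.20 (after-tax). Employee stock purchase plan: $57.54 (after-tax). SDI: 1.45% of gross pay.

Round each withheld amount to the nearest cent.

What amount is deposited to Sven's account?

State unemployment insurance (employee share): $5,900.26 × 0.0042 = $24.78
SDI: $5,900.26 × 0.0145 = $85.55
Paid family leave insurance: $5,900.26 × 0.0039 = $23.01
Employee stock purchase plan: $57.54
Group life insurance premium: $229.20
Total deductions = $24.78 + $85.55 + $23.01 + $57.54 + $229.20 = $420.08
Net pay = $5,900.26 − $420.08 = $5,480.18

$5,480.18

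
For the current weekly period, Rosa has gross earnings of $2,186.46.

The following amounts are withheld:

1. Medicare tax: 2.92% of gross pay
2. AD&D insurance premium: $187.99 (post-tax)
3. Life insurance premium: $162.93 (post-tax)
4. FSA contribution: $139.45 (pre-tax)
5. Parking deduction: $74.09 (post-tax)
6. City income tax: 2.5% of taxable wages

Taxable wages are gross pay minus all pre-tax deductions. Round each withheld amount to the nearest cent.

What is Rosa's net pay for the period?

FSA contribution: $139.45
Taxable wages = $2,186.46 − $139.45 = $2,047.01
City income tax: $2,047.01 × 0.025 = $51.18
Medicare tax: $2,186.46 × 0.0292 = $63.84
Parking deduction: $74.09
Life insurance premium: $162.93
AD&D insurance premium: $187.99
Total deductions = $139.45 + $51.18 + $63.84 + $74.09 + $162.93 + $187.99 = $679.48
Net pay = $2,186.46 − $679.48 = $1,506.98

$1,506.98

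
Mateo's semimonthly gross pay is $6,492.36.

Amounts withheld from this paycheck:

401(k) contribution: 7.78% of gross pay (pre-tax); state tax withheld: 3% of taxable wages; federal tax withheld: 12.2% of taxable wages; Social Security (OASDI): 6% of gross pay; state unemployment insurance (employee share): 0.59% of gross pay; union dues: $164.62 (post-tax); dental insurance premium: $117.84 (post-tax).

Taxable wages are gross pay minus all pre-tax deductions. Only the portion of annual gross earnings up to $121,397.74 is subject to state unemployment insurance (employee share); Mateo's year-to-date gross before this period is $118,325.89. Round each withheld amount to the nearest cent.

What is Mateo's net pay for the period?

$4,387.07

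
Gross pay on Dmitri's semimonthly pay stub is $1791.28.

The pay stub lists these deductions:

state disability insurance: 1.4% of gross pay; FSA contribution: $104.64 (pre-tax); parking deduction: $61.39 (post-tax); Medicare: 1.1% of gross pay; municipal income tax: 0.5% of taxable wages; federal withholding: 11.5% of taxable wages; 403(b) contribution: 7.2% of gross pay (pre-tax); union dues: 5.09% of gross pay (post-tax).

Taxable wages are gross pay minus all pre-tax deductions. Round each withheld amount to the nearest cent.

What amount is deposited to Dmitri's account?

$1173.40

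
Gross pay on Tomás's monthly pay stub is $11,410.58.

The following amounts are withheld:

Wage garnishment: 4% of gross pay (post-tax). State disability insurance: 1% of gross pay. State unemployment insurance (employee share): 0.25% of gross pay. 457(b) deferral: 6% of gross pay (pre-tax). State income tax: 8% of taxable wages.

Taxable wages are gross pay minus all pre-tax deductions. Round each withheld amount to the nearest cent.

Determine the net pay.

457(b) deferral: $11,410.58 × 0.06 = $684.63
Taxable wages = $11,410.58 − $684.63 = $10,725.95
State income tax: $10,725.95 × 0.08 = $858.08
State disability insurance: $11,410.58 × 0.01 = $114.11
State unemployment insurance (employee share): $11,410.58 × 0.0025 = $28.53
Wage garnishment: $11,410.58 × 0.04 = $456.42
Total deductions = $684.63 + $858.08 + $114.11 + $28.53 + $456.42 = $2,141.77
Net pay = $11,410.58 − $2,141.77 = $9,268.81

$9,268.81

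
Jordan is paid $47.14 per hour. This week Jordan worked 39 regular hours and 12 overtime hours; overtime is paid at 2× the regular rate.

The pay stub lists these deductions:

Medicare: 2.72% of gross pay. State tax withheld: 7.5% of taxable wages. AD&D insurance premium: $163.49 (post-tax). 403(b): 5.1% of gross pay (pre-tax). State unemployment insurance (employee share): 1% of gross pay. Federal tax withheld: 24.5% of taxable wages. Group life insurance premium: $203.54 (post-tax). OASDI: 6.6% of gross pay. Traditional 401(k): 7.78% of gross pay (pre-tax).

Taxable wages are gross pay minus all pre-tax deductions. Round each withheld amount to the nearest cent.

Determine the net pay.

$1085.85

Regular pay: 39 × $47.14 = $1838.46
Overtime pay: 12 × $47.14 × 2 = $1131.36
Gross pay = $1838.46 + $1131.36 = $2969.82
Traditional 401(k): $2969.82 × 0.0778 = $231.05
403(b): $2969.82 × 0.051 = $151.46
Pre-tax total = $231.05 + $151.46 = $382.51
Taxable wages = $2969.82 − $382.51 = $2587.31
Federal tax withheld: $2587.31 × 0.245 = $633.89
State tax withheld: $2587.31 × 0.075 = $194.05
OASDI: $2969.82 × 0.066 = $196.01
State unemployment insurance (employee share): $2969.82 × 0.01 = $29.70
Medicare: $2969.82 × 0.0272 = $80.78
AD&D insurance premium: $163.49
Group life insurance premium: $203.54
Total deductions = $231.05 + $151.46 + $633.89 + $194.05 + $196.01 + $29.70 + $80.78 + $163.49 + $203.54 = $1883.97
Net pay = $2969.82 − $1883.97 = $1085.85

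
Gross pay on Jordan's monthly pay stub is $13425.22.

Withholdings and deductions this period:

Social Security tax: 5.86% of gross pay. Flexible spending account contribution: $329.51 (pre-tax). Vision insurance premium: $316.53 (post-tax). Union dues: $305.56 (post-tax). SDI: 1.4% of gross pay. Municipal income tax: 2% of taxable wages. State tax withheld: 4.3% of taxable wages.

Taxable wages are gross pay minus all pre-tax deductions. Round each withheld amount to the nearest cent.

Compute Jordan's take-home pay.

Flexible spending account contribution: $329.51
Taxable wages = $13425.22 − $329.51 = $13095.71
Municipal income tax: $13095.71 × 0.02 = $261.91
State tax withheld: $13095.71 × 0.043 = $563.12
SDI: $13425.22 × 0.014 = $187.95
Social Security tax: $13425.22 × 0.0586 = $786.72
Union dues: $305.56
Vision insurance premium: $316.53
Total deductions = $329.51 + $261.91 + $563.12 + $187.95 + $786.72 + $305.56 + $316.53 = $2751.30
Net pay = $13425.22 − $2751.30 = $10673.92

$10673.92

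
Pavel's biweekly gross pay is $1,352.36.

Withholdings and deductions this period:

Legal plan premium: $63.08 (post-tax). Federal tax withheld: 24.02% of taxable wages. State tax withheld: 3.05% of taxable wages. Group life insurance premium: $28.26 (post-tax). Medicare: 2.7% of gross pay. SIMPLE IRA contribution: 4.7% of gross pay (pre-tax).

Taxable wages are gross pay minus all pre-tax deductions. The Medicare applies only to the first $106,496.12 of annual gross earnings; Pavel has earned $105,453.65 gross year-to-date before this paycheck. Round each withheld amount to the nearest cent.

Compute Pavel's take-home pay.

$820.43

SIMPLE IRA contribution: $1,352.36 × 0.047 = $63.56
Taxable wages = $1,352.36 − $63.56 = $1,288.80
State tax withheld: $1,288.80 × 0.0305 = $39.31
Federal tax withheld: $1,288.80 × 0.2402 = $309.57
Medicare: only $106,496.12 − $105,453.65 = $1,042.47 of this check is subject → $1,042.47 × 0.027 = $28.15
Group life insurance premium: $28.26
Legal plan premium: $63.08
Total deductions = $63.56 + $39.31 + $309.57 + $28.15 + $28.26 + $63.08 = $531.93
Net pay = $1,352.36 − $531.93 = $820.43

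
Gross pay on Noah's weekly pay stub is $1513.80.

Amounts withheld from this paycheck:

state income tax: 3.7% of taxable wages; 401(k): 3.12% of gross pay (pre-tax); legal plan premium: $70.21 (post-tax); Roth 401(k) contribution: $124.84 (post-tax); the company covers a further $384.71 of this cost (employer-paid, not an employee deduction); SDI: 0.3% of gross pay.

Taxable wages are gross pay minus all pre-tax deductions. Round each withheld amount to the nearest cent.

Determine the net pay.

$1212.72

401(k): $1513.80 × 0.0312 = $47.23
Taxable wages = $1513.80 − $47.23 = $1466.57
State income tax: $1466.57 × 0.037 = $54.26
SDI: $1513.80 × 0.003 = $4.54
Legal plan premium: $70.21
Roth 401(k) contribution: $124.84
(Employer's $384.71 toward Roth 401(k) contribution is not withheld from the employee.)
Total deductions = $47.23 + $54.26 + $4.54 + $70.21 + $124.84 = $301.08
Net pay = $1513.80 − $301.08 = $1212.72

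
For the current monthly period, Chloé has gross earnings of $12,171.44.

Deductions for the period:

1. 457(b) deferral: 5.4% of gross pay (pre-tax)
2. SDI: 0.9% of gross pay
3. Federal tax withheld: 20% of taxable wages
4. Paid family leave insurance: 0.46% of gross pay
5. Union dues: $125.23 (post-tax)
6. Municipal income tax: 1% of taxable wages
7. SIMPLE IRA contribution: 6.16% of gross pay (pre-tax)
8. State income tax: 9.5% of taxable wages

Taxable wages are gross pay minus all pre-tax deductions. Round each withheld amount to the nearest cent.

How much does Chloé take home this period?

SIMPLE IRA contribution: $12,171.44 × 0.0616 = $749.76
457(b) deferral: $12,171.44 × 0.054 = $657.26
Pre-tax total = $749.76 + $657.26 = $1,407.02
Taxable wages = $12,171.44 − $1,407.02 = $10,764.42
Federal tax withheld: $10,764.42 × 0.2 = $2,152.88
Municipal income tax: $10,764.42 × 0.01 = $107.64
State income tax: $10,764.42 × 0.095 = $1,022.62
SDI: $12,171.44 × 0.009 = $109.54
Paid family leave insurance: $12,171.44 × 0.0046 = $55.99
Union dues: $125.23
Total deductions = $749.76 + $657.26 + $2,152.88 + $107.64 + $1,022.62 + $109.54 + $55.99 + $125.23 = $4,980.92
Net pay = $12,171.44 − $4,980.92 = $7,190.52

$7,190.52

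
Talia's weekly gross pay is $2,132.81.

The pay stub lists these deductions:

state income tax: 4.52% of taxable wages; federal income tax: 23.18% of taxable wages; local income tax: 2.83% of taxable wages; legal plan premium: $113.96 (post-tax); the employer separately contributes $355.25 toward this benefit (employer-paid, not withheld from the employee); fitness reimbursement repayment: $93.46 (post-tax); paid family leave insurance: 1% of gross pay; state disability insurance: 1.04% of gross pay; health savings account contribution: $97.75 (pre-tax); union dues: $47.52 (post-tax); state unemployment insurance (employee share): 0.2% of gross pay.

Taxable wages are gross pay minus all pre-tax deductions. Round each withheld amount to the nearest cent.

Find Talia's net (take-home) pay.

Health savings account contribution: $97.75
Taxable wages = $2,132.81 − $97.75 = $2,035.06
Local income tax: $2,035.06 × 0.0283 = $57.59
Federal income tax: $2,035.06 × 0.2318 = $471.73
State income tax: $2,035.06 × 0.0452 = $91.98
State unemployment insurance (employee share): $2,132.81 × 0.002 = $4.27
Paid family leave insurance: $2,132.81 × 0.01 = $21.33
State disability insurance: $2,132.81 × 0.0104 = $22.18
Legal plan premium: $113.96
Union dues: $47.52
Fitness reimbursement repayment: $93.46
(Employer's $355.25 toward legal plan premium is not withheld from the employee.)
Total deductions = $97.75 + $57.59 + $471.73 + $91.98 + $4.27 + $21.33 + $22.18 + $113.96 + $47.52 + $93.46 = $1,021.77
Net pay = $2,132.81 − $1,021.77 = $1,111.04

$1,111.04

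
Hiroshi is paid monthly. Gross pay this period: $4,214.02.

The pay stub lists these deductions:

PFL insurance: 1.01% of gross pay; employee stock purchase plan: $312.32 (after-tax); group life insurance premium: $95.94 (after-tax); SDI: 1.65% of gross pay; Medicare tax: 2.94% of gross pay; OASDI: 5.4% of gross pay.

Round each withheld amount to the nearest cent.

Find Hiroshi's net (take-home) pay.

$3,342.22

Medicare tax: $4,214.02 × 0.0294 = $123.89
PFL insurance: $4,214.02 × 0.0101 = $42.56
SDI: $4,214.02 × 0.0165 = $69.53
OASDI: $4,214.02 × 0.054 = $227.56
Group life insurance premium: $95.94
Employee stock purchase plan: $312.32
Total deductions = $123.89 + $42.56 + $69.53 + $227.56 + $95.94 + $312.32 = $871.80
Net pay = $4,214.02 − $871.80 = $3,342.22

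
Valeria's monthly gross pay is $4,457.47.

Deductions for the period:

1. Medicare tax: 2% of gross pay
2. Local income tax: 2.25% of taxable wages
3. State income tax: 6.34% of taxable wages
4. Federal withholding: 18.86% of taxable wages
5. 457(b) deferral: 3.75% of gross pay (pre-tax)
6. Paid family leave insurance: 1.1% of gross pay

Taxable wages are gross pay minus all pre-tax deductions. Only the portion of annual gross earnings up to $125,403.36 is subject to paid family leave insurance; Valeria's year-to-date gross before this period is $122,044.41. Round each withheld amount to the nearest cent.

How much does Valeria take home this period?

$2,986.52

457(b) deferral: $4,457.47 × 0.0375 = $167.16
Taxable wages = $4,457.47 − $167.16 = $4,290.31
State income tax: $4,290.31 × 0.0634 = $272.01
Federal withholding: $4,290.31 × 0.1886 = $809.15
Local income tax: $4,290.31 × 0.0225 = $96.53
Medicare tax: $4,457.47 × 0.02 = $89.15
Paid family leave insurance: only $125,403.36 − $122,044.41 = $3,358.95 of this check is subject → $3,358.95 × 0.011 = $36.95
Total deductions = $167.16 + $272.01 + $809.15 + $96.53 + $89.15 + $36.95 = $1,470.95
Net pay = $4,457.47 − $1,470.95 = $2,986.52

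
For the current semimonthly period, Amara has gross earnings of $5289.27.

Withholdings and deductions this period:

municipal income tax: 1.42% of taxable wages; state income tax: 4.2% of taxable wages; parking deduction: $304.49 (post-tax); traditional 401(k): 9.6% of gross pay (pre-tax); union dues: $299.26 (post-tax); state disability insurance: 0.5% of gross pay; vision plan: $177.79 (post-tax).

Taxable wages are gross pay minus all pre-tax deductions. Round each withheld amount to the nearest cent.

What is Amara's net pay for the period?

Traditional 401(k): $5289.27 × 0.096 = $507.77
Taxable wages = $5289.27 − $507.77 = $4781.50
Municipal income tax: $4781.50 × 0.0142 = $67.90
State income tax: $4781.50 × 0.042 = $200.82
State disability insurance: $5289.27 × 0.005 = $26.45
Union dues: $299.26
Parking deduction: $304.49
Vision plan: $177.79
Total deductions = $507.77 + $67.90 + $200.82 + $26.45 + $299.26 + $304.49 + $177.79 = $1584.48
Net pay = $5289.27 − $1584.48 = $3704.79

$3704.79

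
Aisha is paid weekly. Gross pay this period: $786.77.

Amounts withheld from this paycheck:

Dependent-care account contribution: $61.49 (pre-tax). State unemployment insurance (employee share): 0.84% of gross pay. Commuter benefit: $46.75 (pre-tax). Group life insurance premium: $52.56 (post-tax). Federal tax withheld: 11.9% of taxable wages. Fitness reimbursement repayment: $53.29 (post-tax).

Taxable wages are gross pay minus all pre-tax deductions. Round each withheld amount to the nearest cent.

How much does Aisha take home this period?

Commuter benefit: $46.75
Dependent-care account contribution: $61.49
Pre-tax total = $46.75 + $61.49 = $108.24
Taxable wages = $786.77 − $108.24 = $678.53
Federal tax withheld: $678.53 × 0.119 = $80.75
State unemployment insurance (employee share): $786.77 × 0.0084 = $6.61
Fitness reimbursement repayment: $53.29
Group life insurance premium: $52.56
Total deductions = $46.75 + $61.49 + $80.75 + $6.61 + $53.29 + $52.56 = $301.45
Net pay = $786.77 − $301.45 = $485.32

$485.32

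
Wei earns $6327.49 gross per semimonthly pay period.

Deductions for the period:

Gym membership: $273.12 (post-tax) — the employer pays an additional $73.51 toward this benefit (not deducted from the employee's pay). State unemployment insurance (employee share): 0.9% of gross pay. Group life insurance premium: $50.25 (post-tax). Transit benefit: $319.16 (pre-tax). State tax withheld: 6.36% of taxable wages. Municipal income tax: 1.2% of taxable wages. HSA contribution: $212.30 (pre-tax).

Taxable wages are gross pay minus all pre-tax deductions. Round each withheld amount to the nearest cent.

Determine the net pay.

$4977.53

HSA contribution: $212.30
Transit benefit: $319.16
Pre-tax total = $212.30 + $319.16 = $531.46
Taxable wages = $6327.49 − $531.46 = $5796.03
State tax withheld: $5796.03 × 0.0636 = $368.63
Municipal income tax: $5796.03 × 0.012 = $69.55
State unemployment insurance (employee share): $6327.49 × 0.009 = $56.95
Gym membership: $273.12
Group life insurance premium: $50.25
(Employer's $73.51 toward gym membership is not withheld from the employee.)
Total deductions = $212.30 + $319.16 + $368.63 + $69.55 + $56.95 + $273.12 + $50.25 = $1349.96
Net pay = $6327.49 − $1349.96 = $4977.53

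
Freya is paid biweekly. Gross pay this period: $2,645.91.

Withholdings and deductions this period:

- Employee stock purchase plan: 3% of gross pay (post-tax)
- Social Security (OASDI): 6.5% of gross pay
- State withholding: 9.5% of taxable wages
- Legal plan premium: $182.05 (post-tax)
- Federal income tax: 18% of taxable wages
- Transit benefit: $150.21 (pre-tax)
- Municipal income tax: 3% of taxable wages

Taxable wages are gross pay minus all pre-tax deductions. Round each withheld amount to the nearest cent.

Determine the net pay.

$1,301.10

Transit benefit: $150.21
Taxable wages = $2,645.91 − $150.21 = $2,495.70
State withholding: $2,495.70 × 0.095 = $237.09
Federal income tax: $2,495.70 × 0.18 = $449.23
Municipal income tax: $2,495.70 × 0.03 = $74.87
Social Security (OASDI): $2,645.91 × 0.065 = $171.98
Legal plan premium: $182.05
Employee stock purchase plan: $2,645.91 × 0.03 = $79.38
Total deductions = $150.21 + $237.09 + $449.23 + $74.87 + $171.98 + $182.05 + $79.38 = $1,344.81
Net pay = $2,645.91 − $1,344.81 = $1,301.10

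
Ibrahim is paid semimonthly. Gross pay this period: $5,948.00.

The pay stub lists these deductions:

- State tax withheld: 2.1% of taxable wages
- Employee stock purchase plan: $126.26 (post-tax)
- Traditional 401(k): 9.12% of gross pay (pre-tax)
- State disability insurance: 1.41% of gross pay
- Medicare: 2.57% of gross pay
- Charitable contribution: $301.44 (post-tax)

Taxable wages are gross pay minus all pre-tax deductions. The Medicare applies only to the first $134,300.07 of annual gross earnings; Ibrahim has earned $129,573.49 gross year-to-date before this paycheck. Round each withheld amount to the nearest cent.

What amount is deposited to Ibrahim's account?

$4,658.98

Traditional 401(k): $5,948.00 × 0.0912 = $542.46
Taxable wages = $5,948.00 − $542.46 = $5,405.54
State tax withheld: $5,405.54 × 0.021 = $113.52
Medicare: only $134,300.07 − $129,573.49 = $4,726.58 of this check is subject → $4,726.58 × 0.0257 = $121.47
State disability insurance: $5,948.00 × 0.0141 = $83.87
Employee stock purchase plan: $126.26
Charitable contribution: $301.44
Total deductions = $542.46 + $113.52 + $121.47 + $83.87 + $126.26 + $301.44 = $1,289.02
Net pay = $5,948.00 − $1,289.02 = $4,658.98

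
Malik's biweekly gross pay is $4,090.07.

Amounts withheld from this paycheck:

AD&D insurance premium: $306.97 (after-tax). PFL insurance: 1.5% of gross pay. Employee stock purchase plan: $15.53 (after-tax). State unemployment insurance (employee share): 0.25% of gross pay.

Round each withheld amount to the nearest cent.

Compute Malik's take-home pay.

PFL insurance: $4,090.07 × 0.015 = $61.35
State unemployment insurance (employee share): $4,090.07 × 0.0025 = $10.23
Employee stock purchase plan: $15.53
AD&D insurance premium: $306.97
Total deductions = $61.35 + $10.23 + $15.53 + $306.97 = $394.08
Net pay = $4,090.07 − $394.08 = $3,695.99

$3,695.99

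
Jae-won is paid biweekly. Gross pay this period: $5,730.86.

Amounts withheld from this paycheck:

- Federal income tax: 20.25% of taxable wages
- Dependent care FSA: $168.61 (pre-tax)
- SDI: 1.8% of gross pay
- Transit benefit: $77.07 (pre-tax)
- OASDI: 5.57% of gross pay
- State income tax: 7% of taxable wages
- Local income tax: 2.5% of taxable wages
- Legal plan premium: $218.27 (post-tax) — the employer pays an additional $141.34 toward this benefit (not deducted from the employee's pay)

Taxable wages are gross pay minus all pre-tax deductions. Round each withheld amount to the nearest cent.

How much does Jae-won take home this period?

$3,212.70

Transit benefit: $77.07
Dependent care FSA: $168.61
Pre-tax total = $77.07 + $168.61 = $245.68
Taxable wages = $5,730.86 − $245.68 = $5,485.18
Federal income tax: $5,485.18 × 0.2025 = $1,110.75
State income tax: $5,485.18 × 0.07 = $383.96
Local income tax: $5,485.18 × 0.025 = $137.13
OASDI: $5,730.86 × 0.0557 = $319.21
SDI: $5,730.86 × 0.018 = $103.16
Legal plan premium: $218.27
(Employer's $141.34 toward legal plan premium is not withheld from the employee.)
Total deductions = $77.07 + $168.61 + $1,110.75 + $383.96 + $137.13 + $319.21 + $103.16 + $218.27 = $2,518.16
Net pay = $5,730.86 − $2,518.16 = $3,212.70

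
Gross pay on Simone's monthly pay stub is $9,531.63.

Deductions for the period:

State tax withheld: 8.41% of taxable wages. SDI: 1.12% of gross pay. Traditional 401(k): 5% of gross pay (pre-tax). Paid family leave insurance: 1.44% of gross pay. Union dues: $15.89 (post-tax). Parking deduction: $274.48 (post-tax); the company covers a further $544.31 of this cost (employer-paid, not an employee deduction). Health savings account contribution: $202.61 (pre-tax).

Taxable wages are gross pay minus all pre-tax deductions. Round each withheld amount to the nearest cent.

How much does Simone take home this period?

Health savings account contribution: $202.61
Traditional 401(k): $9,531.63 × 0.05 = $476.58
Pre-tax total = $202.61 + $476.58 = $679.19
Taxable wages = $9,531.63 − $679.19 = $8,852.44
State tax withheld: $8,852.44 × 0.0841 = $744.49
SDI: $9,531.63 × 0.0112 = $106.75
Paid family leave insurance: $9,531.63 × 0.0144 = $137.26
Union dues: $15.89
Parking deduction: $274.48
(Employer's $544.31 toward parking deduction is not withheld from the employee.)
Total deductions = $202.61 + $476.58 + $744.49 + $106.75 + $137.26 + $15.89 + $274.48 = $1,958.06
Net pay = $9,531.63 − $1,958.06 = $7,573.57

$7,573.57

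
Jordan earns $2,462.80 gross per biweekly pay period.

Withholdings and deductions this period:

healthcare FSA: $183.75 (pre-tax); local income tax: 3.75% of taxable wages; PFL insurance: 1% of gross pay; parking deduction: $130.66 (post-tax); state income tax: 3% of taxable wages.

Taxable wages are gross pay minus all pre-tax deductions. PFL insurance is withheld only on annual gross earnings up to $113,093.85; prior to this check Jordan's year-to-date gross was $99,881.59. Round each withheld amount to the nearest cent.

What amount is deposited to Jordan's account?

Healthcare FSA: $183.75
Taxable wages = $2,462.80 − $183.75 = $2,279.05
State income tax: $2,279.05 × 0.03 = $68.37
Local income tax: $2,279.05 × 0.0375 = $85.46
PFL insurance: cap not yet reached, full $2,462.80 is subject → $2,462.80 × 0.01 = $24.63
Parking deduction: $130.66
Total deductions = $183.75 + $68.37 + $85.46 + $24.63 + $130.66 = $492.87
Net pay = $2,462.80 − $492.87 = $1,969.93

$1,969.93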